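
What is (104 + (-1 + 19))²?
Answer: 14884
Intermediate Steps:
(104 + (-1 + 19))² = (104 + 18)² = 122² = 14884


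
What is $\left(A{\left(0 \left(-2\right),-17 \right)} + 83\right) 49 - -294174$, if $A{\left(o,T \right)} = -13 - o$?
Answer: $297604$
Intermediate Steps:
$\left(A{\left(0 \left(-2\right),-17 \right)} + 83\right) 49 - -294174 = \left(\left(-13 - 0 \left(-2\right)\right) + 83\right) 49 - -294174 = \left(\left(-13 - 0\right) + 83\right) 49 + 294174 = \left(\left(-13 + 0\right) + 83\right) 49 + 294174 = \left(-13 + 83\right) 49 + 294174 = 70 \cdot 49 + 294174 = 3430 + 294174 = 297604$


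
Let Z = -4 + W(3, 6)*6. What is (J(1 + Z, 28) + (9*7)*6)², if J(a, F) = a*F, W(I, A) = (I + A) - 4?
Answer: 1285956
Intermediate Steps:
W(I, A) = -4 + A + I (W(I, A) = (A + I) - 4 = -4 + A + I)
Z = 26 (Z = -4 + (-4 + 6 + 3)*6 = -4 + 5*6 = -4 + 30 = 26)
J(a, F) = F*a
(J(1 + Z, 28) + (9*7)*6)² = (28*(1 + 26) + (9*7)*6)² = (28*27 + 63*6)² = (756 + 378)² = 1134² = 1285956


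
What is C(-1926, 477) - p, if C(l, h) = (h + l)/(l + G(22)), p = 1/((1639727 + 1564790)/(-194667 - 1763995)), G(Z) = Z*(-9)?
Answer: 978171469/756266012 ≈ 1.2934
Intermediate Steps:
G(Z) = -9*Z
p = -1958662/3204517 (p = 1/(3204517/(-1958662)) = 1/(3204517*(-1/1958662)) = 1/(-3204517/1958662) = -1958662/3204517 ≈ -0.61122)
C(l, h) = (h + l)/(-198 + l) (C(l, h) = (h + l)/(l - 9*22) = (h + l)/(l - 198) = (h + l)/(-198 + l))
C(-1926, 477) - p = (477 - 1926)/(-198 - 1926) - 1*(-1958662/3204517) = -1449/(-2124) + 1958662/3204517 = -1/2124*(-1449) + 1958662/3204517 = 161/236 + 1958662/3204517 = 978171469/756266012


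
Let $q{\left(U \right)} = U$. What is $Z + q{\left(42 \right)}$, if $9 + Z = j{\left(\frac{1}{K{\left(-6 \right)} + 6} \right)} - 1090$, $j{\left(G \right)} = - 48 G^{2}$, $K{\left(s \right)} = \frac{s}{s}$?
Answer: $- \frac{51841}{49} \approx -1058.0$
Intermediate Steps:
$K{\left(s \right)} = 1$
$Z = - \frac{53899}{49}$ ($Z = -9 - \left(1090 + 48 \left(\frac{1}{1 + 6}\right)^{2}\right) = -9 - \left(1090 + 48 \left(\frac{1}{7}\right)^{2}\right) = -9 - \left(1090 + \frac{48}{49}\right) = -9 - \frac{53458}{49} = - \frac{53899}{49} \approx -1100.0$)
$Z + q{\left(42 \right)} = - \frac{53899}{49} + 42 = - \frac{51841}{49}$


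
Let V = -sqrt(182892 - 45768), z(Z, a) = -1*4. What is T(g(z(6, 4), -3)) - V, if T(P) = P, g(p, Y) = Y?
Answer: -3 + 6*sqrt(3809) ≈ 367.30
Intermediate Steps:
z(Z, a) = -4
V = -6*sqrt(3809) (V = -sqrt(137124) = -6*sqrt(3809) ≈ -370.30)
T(g(z(6, 4), -3)) - V = -3 - (-6)*sqrt(3809) = -3 + 6*sqrt(3809)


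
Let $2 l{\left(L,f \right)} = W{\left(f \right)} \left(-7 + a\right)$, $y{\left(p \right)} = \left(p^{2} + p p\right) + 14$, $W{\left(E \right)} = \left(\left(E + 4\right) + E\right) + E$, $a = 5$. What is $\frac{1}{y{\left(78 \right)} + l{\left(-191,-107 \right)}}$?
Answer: $\frac{1}{12499} \approx 8.0006 \cdot 10^{-5}$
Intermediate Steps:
$W{\left(E \right)} = 4 + 3 E$ ($W{\left(E \right)} = \left(\left(4 + E\right) + E\right) + E = \left(4 + 2 E\right) + E = 4 + 3 E$)
$y{\left(p \right)} = 14 + 2 p^{2}$ ($y{\left(p \right)} = \left(p^{2} + p^{2}\right) + 14 = 2 p^{2} + 14 = 14 + 2 p^{2}$)
$l{\left(L,f \right)} = -4 - 3 f$ ($l{\left(L,f \right)} = \frac{\left(4 + 3 f\right) \left(-7 + 5\right)}{2} = \frac{\left(4 + 3 f\right) \left(-2\right)}{2} = \frac{-8 - 6 f}{2} = -4 - 3 f$)
$\frac{1}{y{\left(78 \right)} + l{\left(-191,-107 \right)}} = \frac{1}{\left(14 + 2 \cdot 78^{2}\right) - -317} = \frac{1}{\left(14 + 2 \cdot 6084\right) + \left(-4 + 321\right)} = \frac{1}{\left(14 + 12168\right) + 317} = \frac{1}{12182 + 317} = \frac{1}{12499}$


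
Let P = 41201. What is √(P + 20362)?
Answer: √61563 ≈ 248.12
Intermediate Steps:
√(P + 20362) = √(41201 + 20362) = √61563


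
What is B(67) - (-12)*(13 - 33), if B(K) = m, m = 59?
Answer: -181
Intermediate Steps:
B(K) = 59
B(67) - (-12)*(13 - 33) = 59 - (-12)*(13 - 33) = 59 - (-12)*(-20) = 59 - 1*240 = 59 - 240 = -181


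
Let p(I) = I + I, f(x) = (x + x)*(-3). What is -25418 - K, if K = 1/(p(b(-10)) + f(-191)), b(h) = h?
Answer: -28620669/1126 ≈ -25418.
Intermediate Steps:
f(x) = -6*x (f(x) = (2*x)*(-3) = -6*x)
p(I) = 2*I
K = 1/1126 (K = 1/(2*(-10) - 6*(-191)) = 1/(-20 + 1146) = 1/1126 ≈ 0.00088810)
-25418 - K = -25418 - 1*1/1126 = -25418 - 1/1126 = -28620669/1126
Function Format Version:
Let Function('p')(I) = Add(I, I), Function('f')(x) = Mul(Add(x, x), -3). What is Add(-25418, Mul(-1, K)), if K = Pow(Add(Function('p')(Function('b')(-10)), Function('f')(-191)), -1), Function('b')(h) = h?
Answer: Rational(-28620669, 1126) ≈ -25418.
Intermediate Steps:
Function('f')(x) = Mul(-6, x) (Function('f')(x) = Mul(Mul(2, x), -3) = Mul(-6, x))
Function('p')(I) = Mul(2, I)
K = Rational(1, 1126) (K = Pow(Add(Mul(2, -10), Mul(-6, -191)), -1) = Pow(Add(-20, 1146), -1) = Pow(1126, -1) = Rational(1, 1126) ≈ 0.00088810)
Add(-25418, Mul(-1, K)) = Add(-25418, Mul(-1, Rational(1, 1126))) = Add(-25418, Rational(-1, 1126)) = Rational(-28620669, 1126)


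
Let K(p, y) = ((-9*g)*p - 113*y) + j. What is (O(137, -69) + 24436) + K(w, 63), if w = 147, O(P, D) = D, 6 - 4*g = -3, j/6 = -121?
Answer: 54181/4 ≈ 13545.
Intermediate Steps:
j = -726 (j = 6*(-121) = -726)
g = 9/4 (g = 3/2 - ¼*(-3) = 3/2 + ¾ = 9/4 ≈ 2.2500)
K(p, y) = -726 - 113*y - 81*p/4 (K(p, y) = ((-9*9/4)*p - 113*y) - 726 = (-81*p/4 - 113*y) - 726 = (-113*y - 81*p/4) - 726 = -726 - 113*y - 81*p/4)
(O(137, -69) + 24436) + K(w, 63) = (-69 + 24436) + (-726 - 113*63 - 81/4*147) = 24367 + (-726 - 7119 - 11907/4) = 24367 - 43287/4 = 54181/4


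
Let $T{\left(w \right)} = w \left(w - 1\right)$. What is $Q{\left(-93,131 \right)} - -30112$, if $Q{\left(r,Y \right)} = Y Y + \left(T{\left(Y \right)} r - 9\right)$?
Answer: $-1536526$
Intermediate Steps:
$T{\left(w \right)} = w \left(-1 + w\right)$
$Q{\left(r,Y \right)} = -9 + Y^{2} + Y r \left(-1 + Y\right)$ ($Q{\left(r,Y \right)} = Y Y + \left(Y \left(-1 + Y\right) r - 9\right) = Y^{2} + \left(Y r \left(-1 + Y\right) - 9\right) = Y^{2} + \left(-9 + Y r \left(-1 + Y\right)\right) = -9 + Y^{2} + Y r \left(-1 + Y\right)$)
$Q{\left(-93,131 \right)} - -30112 = \left(-9 + 131^{2} + 131 \left(-93\right) \left(-1 + 131\right)\right) - -30112 = \left(-9 + 17161 + 131 \left(-93\right) 130\right) + 30112 = \left(-9 + 17161 - 1583790\right) + 30112 = -1566638 + 30112 = -1536526$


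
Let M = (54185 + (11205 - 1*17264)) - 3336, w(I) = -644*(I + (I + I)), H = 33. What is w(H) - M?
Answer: -108546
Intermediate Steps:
w(I) = -1932*I (w(I) = -644*(I + 2*I) = -1932*I)
M = 44790 (M = (54185 + (11205 - 17264)) - 3336 = (54185 - 6059) - 3336 = 48126 - 3336 = 44790)
w(H) - M = -1932*33 - 1*44790 = -63756 - 44790 = -108546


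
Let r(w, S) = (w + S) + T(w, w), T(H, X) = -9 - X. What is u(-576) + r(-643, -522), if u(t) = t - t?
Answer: -531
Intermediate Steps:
u(t) = 0
r(w, S) = -9 + S (r(w, S) = (w + S) + (-9 - w) = (S + w) + (-9 - w) = -9 + S)
u(-576) + r(-643, -522) = 0 + (-9 - 522) = 0 - 531 = -531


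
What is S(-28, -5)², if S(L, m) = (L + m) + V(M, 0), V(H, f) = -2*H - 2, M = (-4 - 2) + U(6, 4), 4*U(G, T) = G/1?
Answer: 676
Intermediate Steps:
U(G, T) = G/4 (U(G, T) = (G/1)/4 = (G*1)/4 = G/4)
M = -9/2 (M = (-4 - 2) + (¼)*6 = -6 + 3/2 = -9/2 ≈ -4.5000)
V(H, f) = -2 - 2*H
S(L, m) = 7 + L + m (S(L, m) = (L + m) + (-2 - 2*(-9/2)) = (L + m) + (-2 + 9) = (L + m) + 7 = 7 + L + m)
S(-28, -5)² = (7 - 28 - 5)² = (-26)² = 676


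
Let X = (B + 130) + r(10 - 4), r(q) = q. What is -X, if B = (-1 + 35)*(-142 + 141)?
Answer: -102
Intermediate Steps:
B = -34 (B = 34*(-1) = -34)
X = 102 (X = (-34 + 130) + (10 - 4) = 96 + 6 = 102)
-X = -1*102 = -102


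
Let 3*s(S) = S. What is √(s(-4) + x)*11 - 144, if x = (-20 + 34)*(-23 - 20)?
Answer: -144 + 11*I*√5430/3 ≈ -144.0 + 270.19*I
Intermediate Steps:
s(S) = S/3
x = -602 (x = 14*(-43) = -602)
√(s(-4) + x)*11 - 144 = √((⅓)*(-4) - 602)*11 - 144 = √(-4/3 - 602)*11 - 144 = √(-1810/3)*11 - 144 = (I*√5430/3)*11 - 144 = 11*I*√5430/3 - 144 = -144 + 11*I*√5430/3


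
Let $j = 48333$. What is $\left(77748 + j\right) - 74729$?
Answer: $51352$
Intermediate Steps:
$\left(77748 + j\right) - 74729 = \left(77748 + 48333\right) - 74729 = 126081 - 74729 = 51352$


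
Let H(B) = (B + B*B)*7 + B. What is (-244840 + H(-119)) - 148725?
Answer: -295390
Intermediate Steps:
H(B) = 7*B² + 8*B (H(B) = (B + B²)*7 + B = (7*B + 7*B²) + B = 7*B² + 8*B)
(-244840 + H(-119)) - 148725 = (-244840 - 119*(8 + 7*(-119))) - 148725 = (-244840 - 119*(8 - 833)) - 148725 = (-244840 - 119*(-825)) - 148725 = (-244840 + 98175) - 148725 = -146665 - 148725 = -295390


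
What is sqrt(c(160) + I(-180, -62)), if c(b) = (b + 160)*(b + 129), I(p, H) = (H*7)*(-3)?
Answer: sqrt(93782) ≈ 306.24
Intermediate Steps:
I(p, H) = -21*H (I(p, H) = (7*H)*(-3) = -21*H)
c(b) = (129 + b)*(160 + b) (c(b) = (160 + b)*(129 + b) = (129 + b)*(160 + b))
sqrt(c(160) + I(-180, -62)) = sqrt((20640 + 160**2 + 289*160) - 21*(-62)) = sqrt((20640 + 25600 + 46240) + 1302) = sqrt(92480 + 1302) = sqrt(93782)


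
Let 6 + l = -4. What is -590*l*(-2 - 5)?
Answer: -41300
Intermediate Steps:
l = -10 (l = -6 - 4 = -10)
-590*l*(-2 - 5) = -(-5900)*(-2 - 5) = -(-5900)*(-7) = -590*70 = -41300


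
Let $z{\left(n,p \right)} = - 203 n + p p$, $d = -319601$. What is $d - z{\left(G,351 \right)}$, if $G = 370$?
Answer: $-367692$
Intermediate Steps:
$z{\left(n,p \right)} = p^{2} - 203 n$ ($z{\left(n,p \right)} = - 203 n + p^{2} = p^{2} - 203 n$)
$d - z{\left(G,351 \right)} = -319601 - \left(351^{2} - 75110\right) = -319601 - \left(123201 - 75110\right) = -319601 - 48091 = -367692$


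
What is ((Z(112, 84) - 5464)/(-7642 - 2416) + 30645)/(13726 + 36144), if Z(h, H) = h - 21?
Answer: 308232783/501592460 ≈ 0.61451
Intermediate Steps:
Z(h, H) = -21 + h
((Z(112, 84) - 5464)/(-7642 - 2416) + 30645)/(13726 + 36144) = (((-21 + 112) - 5464)/(-7642 - 2416) + 30645)/(13726 + 36144) = ((91 - 5464)/(-10058) + 30645)/49870 = (-5373*(-1/10058) + 30645)*(1/49870) = (5373/10058 + 30645)*(1/49870) = (308232783/10058)*(1/49870) = 308232783/501592460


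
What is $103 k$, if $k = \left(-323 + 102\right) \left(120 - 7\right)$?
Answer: $-2572219$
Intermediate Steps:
$k = -24973$ ($k = \left(-221\right) 113 = -24973$)
$103 k = 103 \left(-24973\right) = -2572219$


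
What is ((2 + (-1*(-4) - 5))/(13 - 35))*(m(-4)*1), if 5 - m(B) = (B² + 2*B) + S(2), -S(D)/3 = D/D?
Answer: 0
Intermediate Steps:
S(D) = -3 (S(D) = -3*D/D = -3*1 = -3)
m(B) = 8 - B² - 2*B (m(B) = 5 - ((B² + 2*B) - 3) = 5 - (-3 + B² + 2*B) = 5 + (3 - B² - 2*B) = 8 - B² - 2*B)
((2 + (-1*(-4) - 5))/(13 - 35))*(m(-4)*1) = ((2 + (-1*(-4) - 5))/(13 - 35))*((8 - 1*(-4)² - 2*(-4))*1) = ((2 + (4 - 5))/(-22))*((8 - 1*16 + 8)*1) = ((2 - 1)*(-1/22))*((8 - 16 + 8)*1) = (1*(-1/22))*(0*1) = -1/22*0 = 0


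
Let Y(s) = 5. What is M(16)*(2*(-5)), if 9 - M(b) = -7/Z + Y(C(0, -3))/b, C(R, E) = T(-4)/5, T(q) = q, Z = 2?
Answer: -975/8 ≈ -121.88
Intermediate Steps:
C(R, E) = -4/5
M(b) = 25/2 - 5/b (M(b) = 9 - (-7/2 + 5/b) = 9 + (7/2 - 5/b) = 25/2 - 5/b)
M(16)*(2*(-5)) = (25/2 - 5/16)*(2*(-5)) = (25/2 - 5*1/16)*(-10) = (25/2 - 5/16)*(-10) = (195/16)*(-10) = -975/8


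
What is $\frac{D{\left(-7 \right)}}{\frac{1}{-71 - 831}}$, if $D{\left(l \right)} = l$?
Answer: $6314$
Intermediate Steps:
$\frac{D{\left(-7 \right)}}{\frac{1}{-71 - 831}} = - \frac{7}{\frac{1}{-71 - 831}} = - \frac{7}{\frac{1}{-902}} = - \frac{7}{- \frac{1}{902}} = \left(-7\right) \left(-902\right) = 6314$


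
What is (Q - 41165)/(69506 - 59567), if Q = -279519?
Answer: -320684/9939 ≈ -32.265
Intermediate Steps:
(Q - 41165)/(69506 - 59567) = (-279519 - 41165)/(69506 - 59567) = -320684/9939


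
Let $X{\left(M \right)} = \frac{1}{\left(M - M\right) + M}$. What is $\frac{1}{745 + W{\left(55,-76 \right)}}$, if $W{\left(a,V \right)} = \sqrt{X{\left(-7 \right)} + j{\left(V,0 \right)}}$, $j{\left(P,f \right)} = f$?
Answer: $\frac{5215}{3885176} - \frac{i \sqrt{7}}{3885176} \approx 0.0013423 - 6.8099 \cdot 10^{-7} i$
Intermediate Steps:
$X{\left(M \right)} = \frac{1}{M}$ ($X{\left(M \right)} = \frac{1}{0 + M} = \frac{1}{M}$)
$W{\left(a,V \right)} = \frac{i \sqrt{7}}{7}$ ($W{\left(a,V \right)} = \sqrt{\frac{1}{-7} + 0} = \sqrt{- \frac{1}{7} + 0} = \sqrt{- \frac{1}{7}} = \frac{i \sqrt{7}}{7}$)
$\frac{1}{745 + W{\left(55,-76 \right)}} = \frac{1}{745 + \frac{i \sqrt{7}}{7}}$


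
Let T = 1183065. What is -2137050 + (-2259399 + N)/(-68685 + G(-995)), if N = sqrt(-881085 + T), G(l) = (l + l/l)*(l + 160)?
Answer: -1626949109649/761305 + 2*sqrt(75495)/761305 ≈ -2.1371e+6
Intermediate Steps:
G(l) = (1 + l)*(160 + l) (G(l) = (l + 1)*(160 + l) = (1 + l)*(160 + l))
N = 2*sqrt(75495) (N = sqrt(-881085 + 1183065) = sqrt(301980) = 2*sqrt(75495) ≈ 549.53)
-2137050 + (-2259399 + N)/(-68685 + G(-995)) = -2137050 + (-2259399 + 2*sqrt(75495))/(-68685 + (160 + (-995)**2 + 161*(-995))) = -2137050 + (-2259399 + 2*sqrt(75495))/(-68685 + (160 + 990025 - 160195)) = -2137050 + (-2259399 + 2*sqrt(75495))/(-68685 + 829990) = -2137050 + (-2259399 + 2*sqrt(75495))/761305 = -2137050 + (-2259399 + 2*sqrt(75495))*(1/761305) = -2137050 + (-2259399/761305 + 2*sqrt(75495)/761305) = -1626949109649/761305 + 2*sqrt(75495)/761305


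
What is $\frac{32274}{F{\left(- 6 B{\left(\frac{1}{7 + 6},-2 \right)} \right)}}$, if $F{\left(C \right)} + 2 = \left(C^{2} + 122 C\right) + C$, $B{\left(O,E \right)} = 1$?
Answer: $- \frac{1467}{32} \approx -45.844$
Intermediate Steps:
$F{\left(C \right)} = -2 + C^{2} + 123 C$ ($F{\left(C \right)} = -2 + \left(\left(C^{2} + 122 C\right) + C\right) = -2 + \left(C^{2} + 123 C\right) = -2 + C^{2} + 123 C$)
$\frac{32274}{F{\left(- 6 B{\left(\frac{1}{7 + 6},-2 \right)} \right)}} = \frac{32274}{-2 + \left(\left(-6\right) 1\right)^{2} + 123 \left(\left(-6\right) 1\right)} = \frac{32274}{-2 + \left(-6\right)^{2} + 123 \left(-6\right)} = \frac{32274}{-2 + 36 - 738} = \frac{32274}{-704} = 32274 \left(- \frac{1}{704}\right) = - \frac{1467}{32}$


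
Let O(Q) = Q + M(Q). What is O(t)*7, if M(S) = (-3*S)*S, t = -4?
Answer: -364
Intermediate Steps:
M(S) = -3*S²
O(Q) = Q - 3*Q²
O(t)*7 = -4*(1 - 3*(-4))*7 = -4*(1 + 12)*7 = -4*13*7 = -52*7 = -364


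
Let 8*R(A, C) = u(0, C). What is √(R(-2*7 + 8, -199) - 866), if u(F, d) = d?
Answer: I*√14254/4 ≈ 29.848*I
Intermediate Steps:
R(A, C) = C/8
√(R(-2*7 + 8, -199) - 866) = √((⅛)*(-199) - 866) = √(-199/8 - 866) = √(-7127/8) = I*√14254/4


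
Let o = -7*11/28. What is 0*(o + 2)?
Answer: 0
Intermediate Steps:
o = -11/4 (o = -77*1/28 = -11/4 ≈ -2.7500)
0*(o + 2) = 0*(-11/4 + 2) = 0*(-¾) = 0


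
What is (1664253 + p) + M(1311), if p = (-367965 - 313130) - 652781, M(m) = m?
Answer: 331688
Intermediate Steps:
p = -1333876 (p = -681095 - 652781 = -1333876)
(1664253 + p) + M(1311) = (1664253 - 1333876) + 1311 = 330377 + 1311 = 331688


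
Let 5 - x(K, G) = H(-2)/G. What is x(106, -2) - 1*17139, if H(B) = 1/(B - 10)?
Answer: -411217/24 ≈ -17134.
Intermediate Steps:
H(B) = 1/(-10 + B)
x(K, G) = 5 + 1/(12*G) (x(K, G) = 5 - 1/((-10 - 2)*G) = 5 - 1/((-12)*G) = 5 - (-1)/(12*G) = 5 + 1/(12*G))
x(106, -2) - 1*17139 = (5 + (1/12)/(-2)) - 1*17139 = (5 + (1/12)*(-½)) - 17139 = (5 - 1/24) - 17139 = 119/24 - 17139 = -411217/24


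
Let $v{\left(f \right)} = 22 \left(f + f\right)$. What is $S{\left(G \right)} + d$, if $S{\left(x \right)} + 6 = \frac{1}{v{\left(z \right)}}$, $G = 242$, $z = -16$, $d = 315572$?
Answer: $\frac{222158463}{704} \approx 3.1557 \cdot 10^{5}$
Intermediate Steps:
$v{\left(f \right)} = 44 f$ ($v{\left(f \right)} = 22 \cdot 2 f = 44 f$)
$S{\left(x \right)} = - \frac{4225}{704}$ ($S{\left(x \right)} = -6 + \frac{1}{44 \left(-16\right)} = -6 + \frac{1}{-704} = -6 - \frac{1}{704} = - \frac{4225}{704}$)
$S{\left(G \right)} + d = - \frac{4225}{704} + 315572 = \frac{222158463}{704}$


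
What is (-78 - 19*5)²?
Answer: 29929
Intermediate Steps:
(-78 - 19*5)² = (-78 - 95)² = (-173)² = 29929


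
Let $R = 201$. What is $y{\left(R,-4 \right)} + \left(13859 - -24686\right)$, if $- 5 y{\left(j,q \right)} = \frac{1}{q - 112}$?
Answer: $\frac{22356101}{580} \approx 38545.0$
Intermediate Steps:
$y{\left(j,q \right)} = - \frac{1}{5 \left(-112 + q\right)}$ ($y{\left(j,q \right)} = - \frac{1}{5 \left(q - 112\right)} = - \frac{1}{5 \left(-112 + q\right)}$)
$y{\left(R,-4 \right)} + \left(13859 - -24686\right) = - \frac{1}{-560 + 5 \left(-4\right)} + \left(13859 - -24686\right) = - \frac{1}{-560 - 20} + \left(13859 + 24686\right) = - \frac{1}{-580} + 38545 = \left(-1\right) \left(- \frac{1}{580}\right) + 38545 = \frac{1}{580} + 38545 = \frac{22356101}{580}$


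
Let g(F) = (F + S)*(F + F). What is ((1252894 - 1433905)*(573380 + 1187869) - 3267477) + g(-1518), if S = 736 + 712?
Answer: -318808497696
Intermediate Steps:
S = 1448
g(F) = 2*F*(1448 + F) (g(F) = (F + 1448)*(F + F) = (1448 + F)*(2*F) = 2*F*(1448 + F))
((1252894 - 1433905)*(573380 + 1187869) - 3267477) + g(-1518) = ((1252894 - 1433905)*(573380 + 1187869) - 3267477) + 2*(-1518)*(1448 - 1518) = (-181011*1761249 - 3267477) + 2*(-1518)*(-70) = (-318805442739 - 3267477) + 212520 = -318808710216 + 212520 = -318808497696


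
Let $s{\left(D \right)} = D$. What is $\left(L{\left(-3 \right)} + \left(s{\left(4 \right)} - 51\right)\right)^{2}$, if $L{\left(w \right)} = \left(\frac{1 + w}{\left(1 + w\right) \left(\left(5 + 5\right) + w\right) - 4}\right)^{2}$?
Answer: $\frac{14485636}{6561} \approx 2207.8$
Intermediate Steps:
$L{\left(w \right)} = \frac{\left(1 + w\right)^{2}}{\left(-4 + \left(1 + w\right) \left(10 + w\right)\right)^{2}}$ ($L{\left(w \right)} = \left(\frac{1 + w}{\left(1 + w\right) \left(10 + w\right) - 4}\right)^{2} = \left(\frac{1 + w}{-4 + \left(1 + w\right) \left(10 + w\right)}\right)^{2} = \frac{\left(1 + w\right)^{2}}{\left(-4 + \left(1 + w\right) \left(10 + w\right)\right)^{2}}$)
$\left(L{\left(-3 \right)} + \left(s{\left(4 \right)} - 51\right)\right)^{2} = \left(\frac{\left(1 - 3\right)^{2}}{\left(6 + \left(-3\right)^{2} + 11 \left(-3\right)\right)^{2}} + \left(4 - 51\right)\right)^{2} = \left(\frac{\left(-2\right)^{2}}{\left(6 + 9 - 33\right)^{2}} + \left(4 - 51\right)\right)^{2} = \left(\frac{4}{324} - 47\right)^{2} = \left(4 \cdot \frac{1}{324} - 47\right)^{2} = \left(\frac{1}{81} - 47\right)^{2} = \left(- \frac{3806}{81}\right)^{2} = \frac{14485636}{6561}$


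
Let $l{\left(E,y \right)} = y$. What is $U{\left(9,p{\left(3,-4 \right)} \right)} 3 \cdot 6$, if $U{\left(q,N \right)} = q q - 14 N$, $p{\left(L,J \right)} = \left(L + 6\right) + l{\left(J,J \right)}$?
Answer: $198$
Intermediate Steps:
$p{\left(L,J \right)} = 6 + J + L$ ($p{\left(L,J \right)} = \left(L + 6\right) + J = \left(6 + L\right) + J = 6 + J + L$)
$U{\left(q,N \right)} = q^{2} - 14 N$
$U{\left(9,p{\left(3,-4 \right)} \right)} 3 \cdot 6 = \left(9^{2} - 14 \left(6 - 4 + 3\right)\right) 3 \cdot 6 = \left(81 - 70\right) 18 = 11 \cdot 18 = 198$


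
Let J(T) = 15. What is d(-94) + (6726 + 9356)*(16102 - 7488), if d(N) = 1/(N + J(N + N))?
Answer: 10943897491/79 ≈ 1.3853e+8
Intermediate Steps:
d(N) = 1/(15 + N) (d(N) = 1/(N + 15) = 1/(15 + N))
d(-94) + (6726 + 9356)*(16102 - 7488) = 1/(15 - 94) + (6726 + 9356)*(16102 - 7488) = 1/(-79) + 16082*8614 = -1/79 + 138530348 = 10943897491/79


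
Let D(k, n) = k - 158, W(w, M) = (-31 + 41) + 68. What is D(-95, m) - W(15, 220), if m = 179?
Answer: -331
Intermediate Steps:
W(w, M) = 78 (W(w, M) = 10 + 68 = 78)
D(k, n) = -158 + k
D(-95, m) - W(15, 220) = (-158 - 95) - 1*78 = -253 - 78 = -331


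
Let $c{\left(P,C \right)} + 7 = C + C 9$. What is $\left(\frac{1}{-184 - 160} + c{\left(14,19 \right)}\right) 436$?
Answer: $\frac{6861659}{86} \approx 79787.0$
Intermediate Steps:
$c{\left(P,C \right)} = -7 + 10 C$ ($c{\left(P,C \right)} = -7 + \left(C + C 9\right) = -7 + \left(C + 9 C\right) = -7 + 10 C$)
$\left(\frac{1}{-184 - 160} + c{\left(14,19 \right)}\right) 436 = \left(\frac{1}{-184 - 160} + \left(-7 + 10 \cdot 19\right)\right) 436 = \left(\frac{1}{-344} + \left(-7 + 190\right)\right) 436 = \left(- \frac{1}{344} + 183\right) 436 = \frac{62951}{344} \cdot 436 = \frac{6861659}{86}$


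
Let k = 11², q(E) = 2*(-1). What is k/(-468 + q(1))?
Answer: -121/470 ≈ -0.25745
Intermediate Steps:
q(E) = -2
k = 121
k/(-468 + q(1)) = 121/(-468 - 2) = 121/(-470) = 121*(-1/470) = -121/470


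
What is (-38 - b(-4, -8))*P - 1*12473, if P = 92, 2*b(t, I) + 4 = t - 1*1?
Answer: -15555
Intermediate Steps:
b(t, I) = -5/2 + t/2 (b(t, I) = -2 + (t - 1*1)/2 = -2 + (t - 1)/2 = -2 + (-1 + t)/2 = -2 + (-1/2 + t/2) = -5/2 + t/2)
(-38 - b(-4, -8))*P - 1*12473 = (-38 - (-5/2 + (1/2)*(-4)))*92 - 1*12473 = (-38 - (-5/2 - 2))*92 - 12473 = (-38 - 1*(-9/2))*92 - 12473 = (-38 + 9/2)*92 - 12473 = -67/2*92 - 12473 = -3082 - 12473 = -15555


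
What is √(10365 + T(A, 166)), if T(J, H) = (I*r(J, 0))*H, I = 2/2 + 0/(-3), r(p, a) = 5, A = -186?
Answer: √11195 ≈ 105.81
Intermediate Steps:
I = 1 (I = 2*(½) + 0*(-⅓) = 1 + 0 = 1)
T(J, H) = 5*H (T(J, H) = (1*5)*H = 5*H)
√(10365 + T(A, 166)) = √(10365 + 5*166) = √(10365 + 830) = √11195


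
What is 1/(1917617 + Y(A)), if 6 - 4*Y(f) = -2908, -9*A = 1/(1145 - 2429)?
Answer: 2/3836691 ≈ 5.2128e-7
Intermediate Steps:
A = 1/11556 (A = -1/(9*(1145 - 2429)) = -⅑/(-1284) = -⅑*(-1/1284) = 1/11556 ≈ 8.6535e-5)
Y(f) = 1457/2 (Y(f) = 3/2 - ¼*(-2908) = 3/2 + 727 = 1457/2)
1/(1917617 + Y(A)) = 1/(1917617 + 1457/2) = 1/(3836691/2) = 2/3836691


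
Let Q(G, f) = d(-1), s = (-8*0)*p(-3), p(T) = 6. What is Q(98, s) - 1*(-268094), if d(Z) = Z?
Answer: 268093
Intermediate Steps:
s = 0 (s = -8*0*6 = 0*6 = 0)
Q(G, f) = -1
Q(98, s) - 1*(-268094) = -1 - 1*(-268094) = -1 + 268094 = 268093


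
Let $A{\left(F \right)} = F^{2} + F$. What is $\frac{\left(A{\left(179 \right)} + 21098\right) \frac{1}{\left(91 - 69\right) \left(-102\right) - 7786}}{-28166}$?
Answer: $\frac{26659}{141252490} \approx 0.00018873$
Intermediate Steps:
$A{\left(F \right)} = F + F^{2}$
$\frac{\left(A{\left(179 \right)} + 21098\right) \frac{1}{\left(91 - 69\right) \left(-102\right) - 7786}}{-28166} = \frac{\left(179 \left(1 + 179\right) + 21098\right) \frac{1}{\left(91 - 69\right) \left(-102\right) - 7786}}{-28166} = \frac{179 \cdot 180 + 21098}{22 \left(-102\right) - 7786} \left(- \frac{1}{28166}\right) = \frac{32220 + 21098}{-2244 - 7786} \left(- \frac{1}{28166}\right) = \frac{53318}{-10030} \left(- \frac{1}{28166}\right) = 53318 \left(- \frac{1}{10030}\right) \left(- \frac{1}{28166}\right) = \left(- \frac{26659}{5015}\right) \left(- \frac{1}{28166}\right) = \frac{26659}{141252490}$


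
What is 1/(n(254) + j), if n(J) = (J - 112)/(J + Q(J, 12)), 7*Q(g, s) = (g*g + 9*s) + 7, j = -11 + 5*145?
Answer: 9487/6773860 ≈ 0.0014005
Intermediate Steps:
j = 714 (j = -11 + 725 = 714)
Q(g, s) = 1 + g**2/7 + 9*s/7 (Q(g, s) = ((g*g + 9*s) + 7)/7 = ((g**2 + 9*s) + 7)/7 = (7 + g**2 + 9*s)/7 = 1 + g**2/7 + 9*s/7)
n(J) = (-112 + J)/(115/7 + J + J**2/7) (n(J) = (J - 112)/(J + (1 + J**2/7 + (9/7)*12)) = (-112 + J)/(J + (1 + J**2/7 + 108/7)) = (-112 + J)/(J + (115/7 + J**2/7)) = (-112 + J)/(115/7 + J + J**2/7))
1/(n(254) + j) = 1/(7*(-112 + 254)/(115 + 254**2 + 7*254) + 714) = 1/(7*142/(115 + 64516 + 1778) + 714) = 1/(7*142/66409 + 714) = 1/(7*(1/66409)*142 + 714) = 1/(142/9487 + 714) = 1/(6773860/9487) = 9487/6773860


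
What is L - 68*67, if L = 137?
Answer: -4419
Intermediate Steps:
L - 68*67 = 137 - 68*67 = 137 - 4556 = -4419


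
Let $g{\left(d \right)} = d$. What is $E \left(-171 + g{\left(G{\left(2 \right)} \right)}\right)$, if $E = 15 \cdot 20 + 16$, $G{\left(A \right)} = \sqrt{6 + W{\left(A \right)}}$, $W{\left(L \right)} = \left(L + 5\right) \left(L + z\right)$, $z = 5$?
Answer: $-54036 + 316 \sqrt{55} \approx -51693.0$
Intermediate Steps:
$W{\left(L \right)} = \left(5 + L\right)^{2}$ ($W{\left(L \right)} = \left(L + 5\right) \left(L + 5\right) = \left(5 + L\right) \left(5 + L\right) = \left(5 + L\right)^{2}$)
$G{\left(A \right)} = \sqrt{31 + A^{2} + 10 A}$ ($G{\left(A \right)} = \sqrt{6 + \left(25 + A^{2} + 10 A\right)} = \sqrt{31 + A^{2} + 10 A}$)
$E = 316$ ($E = 300 + 16 = 316$)
$E \left(-171 + g{\left(G{\left(2 \right)} \right)}\right) = 316 \left(-171 + \sqrt{31 + 2^{2} + 10 \cdot 2}\right) = 316 \left(-171 + \sqrt{31 + 4 + 20}\right) = 316 \left(-171 + \sqrt{55}\right) = -54036 + 316 \sqrt{55}$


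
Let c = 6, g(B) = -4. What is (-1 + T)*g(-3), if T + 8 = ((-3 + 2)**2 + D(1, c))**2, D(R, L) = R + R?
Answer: 0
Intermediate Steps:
D(R, L) = 2*R
T = 1 (T = -8 + ((-3 + 2)**2 + 2*1)**2 = -8 + ((-1)**2 + 2)**2 = -8 + (1 + 2)**2 = -8 + 3**2 = -8 + 9 = 1)
(-1 + T)*g(-3) = (-1 + 1)*(-4) = 0*(-4) = 0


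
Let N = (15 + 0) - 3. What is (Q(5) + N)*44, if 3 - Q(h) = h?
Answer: 440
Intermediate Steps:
Q(h) = 3 - h
N = 12 (N = 15 - 3 = 12)
(Q(5) + N)*44 = ((3 - 1*5) + 12)*44 = ((3 - 5) + 12)*44 = (-2 + 12)*44 = 10*44 = 440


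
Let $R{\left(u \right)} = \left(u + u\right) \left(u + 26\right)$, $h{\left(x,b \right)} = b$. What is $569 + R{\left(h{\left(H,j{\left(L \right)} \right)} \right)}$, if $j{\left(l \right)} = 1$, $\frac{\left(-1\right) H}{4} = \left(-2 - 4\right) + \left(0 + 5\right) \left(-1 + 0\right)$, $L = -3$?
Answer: $623$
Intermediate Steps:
$H = 44$ ($H = - 4 \left(\left(-2 - 4\right) + \left(0 + 5\right) \left(-1 + 0\right)\right) = - 4 \left(-6 + 5 \left(-1\right)\right) = - 4 \left(-6 - 5\right) = \left(-4\right) \left(-11\right) = 44$)
$R{\left(u \right)} = 2 u \left(26 + u\right)$
$569 + R{\left(h{\left(H,j{\left(L \right)} \right)} \right)} = 569 + 2 \cdot 1 \left(26 + 1\right) = 569 + 2 \cdot 1 \cdot 27 = 569 + 54 = 623$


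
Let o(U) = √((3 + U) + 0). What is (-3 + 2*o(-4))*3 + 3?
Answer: -6 + 6*I ≈ -6.0 + 6.0*I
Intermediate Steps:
o(U) = √(3 + U)
(-3 + 2*o(-4))*3 + 3 = (-3 + 2*√(3 - 4))*3 + 3 = (-3 + 2*√(-1))*3 + 3 = (-3 + 2*I)*3 + 3 = (-9 + 6*I) + 3 = -6 + 6*I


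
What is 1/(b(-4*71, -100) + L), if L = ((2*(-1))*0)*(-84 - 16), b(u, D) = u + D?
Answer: -1/384 ≈ -0.0026042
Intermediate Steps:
b(u, D) = D + u
L = 0 (L = -2*0*(-100) = 0*(-100) = 0)
1/(b(-4*71, -100) + L) = 1/((-100 - 4*71) + 0) = 1/((-100 - 284) + 0) = 1/(-384 + 0) = 1/(-384) = -1/384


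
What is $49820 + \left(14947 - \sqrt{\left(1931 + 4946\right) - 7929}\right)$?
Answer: $64767 - 2 i \sqrt{263} \approx 64767.0 - 32.435 i$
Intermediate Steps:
$49820 + \left(14947 - \sqrt{\left(1931 + 4946\right) - 7929}\right) = 49820 + \left(14947 - \sqrt{6877 - 7929}\right) = 49820 + \left(14947 - \sqrt{-1052}\right) = 49820 + \left(14947 - 2 i \sqrt{263}\right) = 64767 - 2 i \sqrt{263}$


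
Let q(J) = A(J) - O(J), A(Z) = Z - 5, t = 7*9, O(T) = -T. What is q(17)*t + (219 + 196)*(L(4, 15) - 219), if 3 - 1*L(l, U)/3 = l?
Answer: -90303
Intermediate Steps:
L(l, U) = 9 - 3*l
t = 63
A(Z) = -5 + Z
q(J) = -5 + 2*J (q(J) = (-5 + J) - (-1)*J = (-5 + J) + J = -5 + 2*J)
q(17)*t + (219 + 196)*(L(4, 15) - 219) = (-5 + 2*17)*63 + (219 + 196)*((9 - 3*4) - 219) = (-5 + 34)*63 + 415*((9 - 12) - 219) = 29*63 + 415*(-3 - 219) = 1827 + 415*(-222) = 1827 - 92130 = -90303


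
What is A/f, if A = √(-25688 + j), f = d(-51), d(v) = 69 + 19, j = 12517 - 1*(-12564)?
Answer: I*√607/88 ≈ 0.27997*I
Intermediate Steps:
j = 25081 (j = 12517 + 12564 = 25081)
d(v) = 88
f = 88
A = I*√607 (A = √(-25688 + 25081) = √(-607) = I*√607 ≈ 24.637*I)
A/f = (I*√607)/88 = (I*√607)*(1/88) = I*√607/88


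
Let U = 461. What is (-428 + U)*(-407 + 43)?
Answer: -12012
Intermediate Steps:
(-428 + U)*(-407 + 43) = (-428 + 461)*(-407 + 43) = 33*(-364) = -12012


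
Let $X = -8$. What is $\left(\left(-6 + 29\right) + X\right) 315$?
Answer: $4725$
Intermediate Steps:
$\left(\left(-6 + 29\right) + X\right) 315 = \left(\left(-6 + 29\right) - 8\right) 315 = \left(23 - 8\right) 315 = 15 \cdot 315 = 4725$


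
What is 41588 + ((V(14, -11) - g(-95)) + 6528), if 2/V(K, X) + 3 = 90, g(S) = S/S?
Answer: 4186007/87 ≈ 48115.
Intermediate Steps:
g(S) = 1
V(K, X) = 2/87 (V(K, X) = 2/(-3 + 90) = 2/87)
41588 + ((V(14, -11) - g(-95)) + 6528) = 41588 + ((2/87 - 1*1) + 6528) = 41588 + ((2/87 - 1) + 6528) = 41588 + (-85/87 + 6528) = 41588 + 567851/87 = 4186007/87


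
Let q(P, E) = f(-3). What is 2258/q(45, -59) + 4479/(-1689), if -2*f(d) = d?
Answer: 2538029/1689 ≈ 1502.7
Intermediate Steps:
f(d) = -d/2
q(P, E) = 3/2 (q(P, E) = -½*(-3) = 3/2)
2258/q(45, -59) + 4479/(-1689) = 2258/(3/2) + 4479/(-1689) = 2258*(⅔) + 4479*(-1/1689) = 4516/3 - 1493/563 = 2538029/1689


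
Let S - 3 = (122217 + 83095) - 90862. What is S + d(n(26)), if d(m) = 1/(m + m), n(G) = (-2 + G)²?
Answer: 131849857/1152 ≈ 1.1445e+5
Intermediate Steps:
d(m) = 1/(2*m)
S = 114453 (S = 3 + ((122217 + 83095) - 90862) = 3 + (205312 - 90862) = 3 + 114450 = 114453)
S + d(n(26)) = 114453 + 1/(2*((-2 + 26)²)) = 114453 + 1/(2*(24²)) = 114453 + (½)/576 = 114453 + (½)*(1/576) = 114453 + 1/1152 = 131849857/1152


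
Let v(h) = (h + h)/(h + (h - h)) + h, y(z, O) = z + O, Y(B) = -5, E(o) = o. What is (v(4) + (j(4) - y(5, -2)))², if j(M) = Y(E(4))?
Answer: 4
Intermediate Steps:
y(z, O) = O + z
j(M) = -5
v(h) = 2 + h (v(h) = (2*h)/(h + 0) + h = (2*h)/h + h = 2 + h)
(v(4) + (j(4) - y(5, -2)))² = ((2 + 4) + (-5 - (-2 + 5)))² = (6 + (-5 - 1*3))² = (6 + (-5 - 3))² = (6 - 8)² = (-2)² = 4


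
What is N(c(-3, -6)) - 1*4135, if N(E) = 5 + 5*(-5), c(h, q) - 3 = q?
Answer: -4155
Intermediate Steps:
c(h, q) = 3 + q
N(E) = -20 (N(E) = 5 - 25 = -20)
N(c(-3, -6)) - 1*4135 = -20 - 1*4135 = -20 - 4135 = -4155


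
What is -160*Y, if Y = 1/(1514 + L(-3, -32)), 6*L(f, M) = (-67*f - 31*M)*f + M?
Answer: -960/5473 ≈ -0.17541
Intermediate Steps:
L(f, M) = M/6 + f*(-67*f - 31*M)/6 (L(f, M) = ((-67*f - 31*M)*f + M)/6 = (f*(-67*f - 31*M) + M)/6 = (M + f*(-67*f - 31*M))/6 = M/6 + f*(-67*f - 31*M)/6)
Y = 6/5473 (Y = 1/(1514 + (-67/6*(-3)² + (⅙)*(-32) - 31/6*(-32)*(-3))) = 1/(1514 + (-67/6*9 - 16/3 - 496)) = 1/(1514 + (-201/2 - 16/3 - 496)) = 1/(1514 - 3611/6) = 1/(5473/6) = 6/5473 ≈ 0.0010963)
-160*Y = -160*6/5473 = -960/5473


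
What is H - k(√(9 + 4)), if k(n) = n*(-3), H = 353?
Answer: 353 + 3*√13 ≈ 363.82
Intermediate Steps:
k(n) = -3*n
H - k(√(9 + 4)) = 353 - (-3)*√(9 + 4) = 353 - (-3)*√13 = 353 + 3*√13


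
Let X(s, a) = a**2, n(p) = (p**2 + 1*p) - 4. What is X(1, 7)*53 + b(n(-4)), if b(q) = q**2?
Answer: 2661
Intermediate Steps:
n(p) = -4 + p + p**2 (n(p) = (p**2 + p) - 4 = (p + p**2) - 4 = -4 + p + p**2)
X(1, 7)*53 + b(n(-4)) = 7**2*53 + (-4 - 4 + (-4)**2)**2 = 49*53 + (-4 - 4 + 16)**2 = 2597 + 8**2 = 2597 + 64 = 2661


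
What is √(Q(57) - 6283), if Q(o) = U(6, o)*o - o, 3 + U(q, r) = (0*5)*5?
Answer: I*√6511 ≈ 80.691*I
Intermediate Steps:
U(q, r) = -3 (U(q, r) = -3 + (0*5)*5 = -3 + 0*5 = -3 + 0 = -3)
Q(o) = -4*o (Q(o) = -3*o - o = -4*o)
√(Q(57) - 6283) = √(-4*57 - 6283) = √(-228 - 6283) = √(-6511) = I*√6511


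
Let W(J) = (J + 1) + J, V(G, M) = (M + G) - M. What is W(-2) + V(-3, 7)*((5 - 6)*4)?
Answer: 9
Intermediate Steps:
V(G, M) = G (V(G, M) = (G + M) - M = G)
W(J) = 1 + 2*J (W(J) = (1 + J) + J = 1 + 2*J)
W(-2) + V(-3, 7)*((5 - 6)*4) = (1 + 2*(-2)) - 3*(5 - 6)*4 = (1 - 4) - (-3)*4 = -3 - 3*(-4) = -3 + 12 = 9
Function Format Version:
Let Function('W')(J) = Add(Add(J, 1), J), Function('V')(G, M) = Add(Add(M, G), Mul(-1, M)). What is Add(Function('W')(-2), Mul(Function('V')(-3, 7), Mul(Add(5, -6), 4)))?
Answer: 9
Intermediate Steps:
Function('V')(G, M) = G (Function('V')(G, M) = Add(Add(G, M), Mul(-1, M)) = G)
Function('W')(J) = Add(1, Mul(2, J)) (Function('W')(J) = Add(Add(1, J), J) = Add(1, Mul(2, J)))
Add(Function('W')(-2), Mul(Function('V')(-3, 7), Mul(Add(5, -6), 4))) = Add(Add(1, Mul(2, -2)), Mul(-3, Mul(Add(5, -6), 4))) = Add(Add(1, -4), Mul(-3, Mul(-1, 4))) = Add(-3, Mul(-3, -4)) = Add(-3, 12) = 9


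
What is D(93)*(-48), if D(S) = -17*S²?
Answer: 7057584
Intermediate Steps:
D(93)*(-48) = -17*93²*(-48) = -17*8649*(-48) = -147033*(-48) = 7057584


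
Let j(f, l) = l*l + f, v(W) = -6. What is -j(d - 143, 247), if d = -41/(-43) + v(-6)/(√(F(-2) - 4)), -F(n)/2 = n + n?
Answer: -2617150/43 ≈ -60864.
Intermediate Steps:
F(n) = -4*n (F(n) = -2*(n + n) = -4*n)
d = -88/43 (d = -41/(-43) - 6/√(-4*(-2) - 4) = -41*(-1/43) - 6/√(8 - 4) = 41/43 - 6/(√4) = 41/43 - 6/2 = 41/43 - 6*½ = 41/43 - 3 = -88/43 ≈ -2.0465)
j(f, l) = f + l² (j(f, l) = l² + f = f + l²)
-j(d - 143, 247) = -((-88/43 - 143) + 247²) = -(-6237/43 + 61009) = -1*2617150/43 = -2617150/43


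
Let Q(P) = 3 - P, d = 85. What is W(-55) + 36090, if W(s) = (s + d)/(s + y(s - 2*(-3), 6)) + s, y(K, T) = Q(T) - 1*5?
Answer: 756725/21 ≈ 36035.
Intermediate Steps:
y(K, T) = -2 - T (y(K, T) = (3 - T) - 1*5 = (3 - T) - 5 = -2 - T)
W(s) = s + (85 + s)/(-8 + s) (W(s) = (s + 85)/(s + (-2 - 1*6)) + s = (85 + s)/(s + (-2 - 6)) + s = (85 + s)/(s - 8) + s = (85 + s)/(-8 + s) + s = s + (85 + s)/(-8 + s))
W(-55) + 36090 = (85 + (-55)**2 - 7*(-55))/(-8 - 55) + 36090 = (85 + 3025 + 385)/(-63) + 36090 = -1/63*3495 + 36090 = -1165/21 + 36090 = 756725/21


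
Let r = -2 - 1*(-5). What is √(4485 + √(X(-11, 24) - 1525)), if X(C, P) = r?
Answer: √(4485 + I*√1522) ≈ 66.971 + 0.2913*I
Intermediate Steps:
r = 3 (r = -2 + 5 = 3)
X(C, P) = 3
√(4485 + √(X(-11, 24) - 1525)) = √(4485 + √(3 - 1525)) = √(4485 + √(-1522)) = √(4485 + I*√1522)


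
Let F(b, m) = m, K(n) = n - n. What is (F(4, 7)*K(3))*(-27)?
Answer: 0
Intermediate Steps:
K(n) = 0
(F(4, 7)*K(3))*(-27) = (7*0)*(-27) = 0*(-27) = 0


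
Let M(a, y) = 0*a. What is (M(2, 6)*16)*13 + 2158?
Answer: 2158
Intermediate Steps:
M(a, y) = 0
(M(2, 6)*16)*13 + 2158 = (0*16)*13 + 2158 = 0*13 + 2158 = 0 + 2158 = 2158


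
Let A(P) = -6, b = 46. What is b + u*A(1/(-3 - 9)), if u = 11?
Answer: -20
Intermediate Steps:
b + u*A(1/(-3 - 9)) = 46 + 11*(-6) = 46 - 66 = -20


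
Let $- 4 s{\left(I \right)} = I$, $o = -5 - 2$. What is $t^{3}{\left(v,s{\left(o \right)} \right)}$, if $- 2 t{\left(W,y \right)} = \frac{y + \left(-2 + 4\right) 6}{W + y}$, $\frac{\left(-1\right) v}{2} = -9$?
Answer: $- \frac{166375}{3944312} \approx -0.042181$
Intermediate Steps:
$o = -7$
$s{\left(I \right)} = - \frac{I}{4}$
$v = 18$ ($v = \left(-2\right) \left(-9\right) = 18$)
$t{\left(W,y \right)} = - \frac{12 + y}{2 \left(W + y\right)}$ ($t{\left(W,y \right)} = - \frac{\left(y + \left(-2 + 4\right) 6\right) \frac{1}{W + y}}{2} = - \frac{\left(y + 2 \cdot 6\right) \frac{1}{W + y}}{2} = - \frac{\left(y + 12\right) \frac{1}{W + y}}{2} = - \frac{\left(12 + y\right) \frac{1}{W + y}}{2} = - \frac{\frac{1}{W + y} \left(12 + y\right)}{2} = - \frac{12 + y}{2 \left(W + y\right)}$)
$t^{3}{\left(v,s{\left(o \right)} \right)} = \left(\frac{-6 - \frac{\left(- \frac{1}{4}\right) \left(-7\right)}{2}}{18 - - \frac{7}{4}}\right)^{3} = \left(\frac{-6 - \frac{7}{8}}{18 + \frac{7}{4}}\right)^{3} = \left(\frac{-6 - \frac{7}{8}}{\frac{79}{4}}\right)^{3} = \left(\frac{4}{79} \left(- \frac{55}{8}\right)\right)^{3} = \left(- \frac{55}{158}\right)^{3} = - \frac{166375}{3944312}$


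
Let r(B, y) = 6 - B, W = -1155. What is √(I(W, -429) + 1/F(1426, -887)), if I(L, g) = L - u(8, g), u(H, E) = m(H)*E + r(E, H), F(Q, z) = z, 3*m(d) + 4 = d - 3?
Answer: 3*I*√126495070/887 ≈ 38.039*I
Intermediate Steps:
m(d) = -7/3 + d/3 (m(d) = -4/3 + (d - 3)/3 = -4/3 + (-3 + d)/3 = -4/3 + (-1 + d/3) = -7/3 + d/3)
u(H, E) = 6 - E + E*(-7/3 + H/3) (u(H, E) = (-7/3 + H/3)*E + (6 - E) = E*(-7/3 + H/3) + (6 - E) = 6 - E + E*(-7/3 + H/3))
I(L, g) = -6 + L + 2*g/3 (I(L, g) = L - (6 - 10*g/3 + (⅓)*g*8) = L - (6 - 10*g/3 + 8*g/3) = L - (6 - 2*g/3) = L + (-6 + 2*g/3) = -6 + L + 2*g/3)
√(I(W, -429) + 1/F(1426, -887)) = √((-6 - 1155 + (⅔)*(-429)) + 1/(-887)) = √((-6 - 1155 - 286) - 1/887) = √(-1447 - 1/887) = √(-1283490/887) = 3*I*√126495070/887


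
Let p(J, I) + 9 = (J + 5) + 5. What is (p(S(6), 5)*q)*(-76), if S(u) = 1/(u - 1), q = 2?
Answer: -912/5 ≈ -182.40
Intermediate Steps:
S(u) = 1/(-1 + u)
p(J, I) = 1 + J (p(J, I) = -9 + ((J + 5) + 5) = -9 + ((5 + J) + 5) = -9 + (10 + J) = 1 + J)
(p(S(6), 5)*q)*(-76) = ((1 + 1/(-1 + 6))*2)*(-76) = ((1 + 1/5)*2)*(-76) = ((6/5)*2)*(-76) = (12/5)*(-76) = -912/5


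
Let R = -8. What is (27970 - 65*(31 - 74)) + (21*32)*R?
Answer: 25389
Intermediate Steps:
(27970 - 65*(31 - 74)) + (21*32)*R = (27970 - 65*(31 - 74)) + (21*32)*(-8) = (27970 - 65*(-43)) + 672*(-8) = (27970 + 2795) - 5376 = 30765 - 5376 = 25389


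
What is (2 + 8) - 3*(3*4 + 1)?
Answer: -29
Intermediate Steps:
(2 + 8) - 3*(3*4 + 1) = 10 - 3*(12 + 1) = 10 - 3*13 = 10 - 39 = -29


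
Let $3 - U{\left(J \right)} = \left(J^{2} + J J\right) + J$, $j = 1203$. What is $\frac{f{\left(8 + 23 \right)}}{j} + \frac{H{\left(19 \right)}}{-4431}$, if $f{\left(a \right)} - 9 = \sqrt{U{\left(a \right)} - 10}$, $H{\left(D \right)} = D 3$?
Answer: $- \frac{3188}{592277} + \frac{14 i \sqrt{10}}{1203} \approx -0.0053826 + 0.036801 i$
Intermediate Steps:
$H{\left(D \right)} = 3 D$
$U{\left(J \right)} = 3 - J - 2 J^{2}$ ($U{\left(J \right)} = 3 - \left(\left(J^{2} + J J\right) + J\right) = 3 - \left(\left(J^{2} + J^{2}\right) + J\right) = 3 - \left(2 J^{2} + J\right) = 3 - \left(J + 2 J^{2}\right) = 3 - J - 2 J^{2}$)
$f{\left(a \right)} = 9 + \sqrt{-7 - a - 2 a^{2}}$ ($f{\left(a \right)} = 9 + \sqrt{\left(3 - a - 2 a^{2}\right) - 10} = 9 + \sqrt{-7 - a - 2 a^{2}}$)
$\frac{f{\left(8 + 23 \right)}}{j} + \frac{H{\left(19 \right)}}{-4431} = \frac{9 + \sqrt{-7 - \left(8 + 23\right) - 2 \left(8 + 23\right)^{2}}}{1203} + \frac{3 \cdot 19}{-4431} = \left(9 + \sqrt{-7 - 31 - 2 \cdot 31^{2}}\right) \frac{1}{1203} + 57 \left(- \frac{1}{4431}\right) = \left(9 + \sqrt{-7 - 31 - 1922}\right) \frac{1}{1203} - \frac{19}{1477} = \left(9 + \sqrt{-1960}\right) \frac{1}{1203} - \frac{19}{1477} = \left(9 + 14 i \sqrt{10}\right) \frac{1}{1203} - \frac{19}{1477} = \left(\frac{3}{401} + \frac{14 i \sqrt{10}}{1203}\right) - \frac{19}{1477} = - \frac{3188}{592277} + \frac{14 i \sqrt{10}}{1203}$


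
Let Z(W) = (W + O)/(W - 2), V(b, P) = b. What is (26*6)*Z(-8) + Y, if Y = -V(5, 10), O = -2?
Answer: 151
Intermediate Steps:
Z(W) = 1 (Z(W) = (W - 2)/(W - 2) = (-2 + W)/(-2 + W) = 1)
Y = -5 (Y = -1*5 = -5)
(26*6)*Z(-8) + Y = (26*6)*1 - 5 = 156*1 - 5 = 156 - 5 = 151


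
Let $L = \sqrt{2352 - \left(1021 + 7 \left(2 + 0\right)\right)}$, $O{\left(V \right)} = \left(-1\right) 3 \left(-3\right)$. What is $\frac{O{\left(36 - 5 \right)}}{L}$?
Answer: $\frac{3 \sqrt{1317}}{439} \approx 0.248$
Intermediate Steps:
$O{\left(V \right)} = 9$ ($O{\left(V \right)} = \left(-3\right) \left(-3\right) = 9$)
$L = \sqrt{1317}$ ($L = \sqrt{2352 - \left(1021 + 7 \cdot 2\right)} = \sqrt{2352 - 1035} = \sqrt{1317} \approx 36.29$)
$\frac{O{\left(36 - 5 \right)}}{L} = \frac{9}{\sqrt{1317}} = 9 \frac{\sqrt{1317}}{1317} = \frac{3 \sqrt{1317}}{439}$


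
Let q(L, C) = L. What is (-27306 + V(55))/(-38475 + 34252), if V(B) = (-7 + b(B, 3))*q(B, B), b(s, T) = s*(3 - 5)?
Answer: 33741/4223 ≈ 7.9898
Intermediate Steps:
b(s, T) = -2*s (b(s, T) = s*(-2) = -2*s)
V(B) = B*(-7 - 2*B) (V(B) = (-7 - 2*B)*B = B*(-7 - 2*B))
(-27306 + V(55))/(-38475 + 34252) = (-27306 - 1*55*(7 + 2*55))/(-38475 + 34252) = (-27306 - 1*55*(7 + 110))/(-4223) = (-27306 - 1*55*117)*(-1/4223) = (-27306 - 6435)*(-1/4223) = -33741*(-1/4223) = 33741/4223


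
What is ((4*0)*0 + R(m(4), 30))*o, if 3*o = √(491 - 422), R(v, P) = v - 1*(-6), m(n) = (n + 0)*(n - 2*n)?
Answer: -10*√69/3 ≈ -27.689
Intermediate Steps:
m(n) = -n² (m(n) = n*(-n) = -n²)
R(v, P) = 6 + v (R(v, P) = v + 6 = 6 + v)
o = √69/3 (o = √(491 - 422)/3 = √69/3 ≈ 2.7689)
((4*0)*0 + R(m(4), 30))*o = ((4*0)*0 + (6 - 1*4²))*(√69/3) = (0*0 + (6 - 1*16))*(√69/3) = (0 + (6 - 16))*(√69/3) = (0 - 10)*(√69/3) = -10*√69/3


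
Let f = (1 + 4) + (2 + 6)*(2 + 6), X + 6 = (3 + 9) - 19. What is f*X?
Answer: -897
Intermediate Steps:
X = -13 (X = -6 + ((3 + 9) - 19) = -6 + (12 - 19) = -6 - 7 = -13)
f = 69 (f = 5 + 8*8 = 5 + 64 = 69)
f*X = 69*(-13) = -897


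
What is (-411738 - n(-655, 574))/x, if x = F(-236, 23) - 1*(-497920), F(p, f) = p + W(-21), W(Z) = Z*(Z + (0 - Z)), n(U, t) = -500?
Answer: -205619/248842 ≈ -0.82630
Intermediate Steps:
W(Z) = 0 (W(Z) = Z*(Z - Z) = Z*0 = 0)
F(p, f) = p (F(p, f) = p + 0 = p)
x = 497684 (x = -236 - 1*(-497920) = -236 + 497920 = 497684)
(-411738 - n(-655, 574))/x = (-411738 - 1*(-500))/497684 = (-411738 + 500)*(1/497684) = -411238*1/497684 = -205619/248842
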